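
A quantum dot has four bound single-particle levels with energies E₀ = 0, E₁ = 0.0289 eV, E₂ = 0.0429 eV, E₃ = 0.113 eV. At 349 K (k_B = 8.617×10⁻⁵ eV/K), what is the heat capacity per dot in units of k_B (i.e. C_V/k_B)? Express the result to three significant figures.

0.477

k_BT = 8.617×10⁻⁵ × 349 K = 0.030073 eV.
Eᵢ/kT = 0, 0.96099, 1.4265, 3.7575.
Z = Σ e^(−Eᵢ/kT) = e^(−0) + e^(−0.96099) + e^(−1.4265) + e^(−3.7575) = 1.0000 + 0.38251 + 0.24015 + 0.023342 = 1.6460.
⟨E⟩ = 0.014578 eV, ⟨E²⟩ = 0.00064368 eV².
C_V/k_B = (⟨E²⟩ − ⟨E⟩²)/(kT)² = (0.00064368 − 0.00021252)/0.00090439 = 0.477.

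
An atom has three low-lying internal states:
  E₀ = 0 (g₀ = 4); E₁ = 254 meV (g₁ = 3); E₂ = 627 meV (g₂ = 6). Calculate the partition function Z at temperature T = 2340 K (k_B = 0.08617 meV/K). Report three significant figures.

Z = 5.12

k_BT = 0.08617 × 2340 K = 201.64 meV.
Eᵢ/kT = 0, 1.2597, 3.1095.
Z = Σ gᵢe^(−Eᵢ/kT) = 4·e^(−0) + 3·e^(−1.2597) + 6·e^(−3.1095) = 4.0000 + 0.85122 + 0.26774 = 5.1190.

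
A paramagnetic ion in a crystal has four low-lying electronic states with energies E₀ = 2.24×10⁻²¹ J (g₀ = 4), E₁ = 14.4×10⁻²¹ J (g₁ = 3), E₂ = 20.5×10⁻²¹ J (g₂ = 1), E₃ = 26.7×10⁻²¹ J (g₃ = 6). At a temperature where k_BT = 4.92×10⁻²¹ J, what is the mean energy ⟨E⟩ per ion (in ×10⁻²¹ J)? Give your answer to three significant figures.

Eᵢ/kT = 0.45528, 2.9268, 4.1667, 5.4268.
Z = Σ gᵢe^(−Eᵢ/kT) = 4·e^(−0.45528) + 3·e^(−2.9268) + 1·e^(−4.1667) + 6·e^(−5.4268) = 2.5371 + 0.16070 + 0.015503 + 0.026383 = 2.7397.
⟨E⟩ = Σ Eᵢ gᵢe^(−Eᵢ/kT) / Z = (2.24·2.5371 + 14.4·0.16070 + 20.5·0.015503 + 26.7·0.026383) / 2.7397 = 3.29 ×10⁻²¹ J.

3.29 ×10⁻²¹ J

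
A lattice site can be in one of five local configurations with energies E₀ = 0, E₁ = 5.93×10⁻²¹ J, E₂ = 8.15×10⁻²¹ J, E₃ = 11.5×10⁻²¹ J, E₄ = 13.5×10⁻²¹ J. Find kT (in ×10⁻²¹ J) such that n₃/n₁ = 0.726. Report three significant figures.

17.4 ×10⁻²¹ J

n₃/n₁ = exp[−(E₃−E₁)/kT] = 0.726.
⇒ (E₃−E₁)/kT = ln(1/0.726) = ln(1.3774) = 0.32020.
kT = 5.57 ×10⁻²¹ J / 0.32020 = 17.4 ×10⁻²¹ J.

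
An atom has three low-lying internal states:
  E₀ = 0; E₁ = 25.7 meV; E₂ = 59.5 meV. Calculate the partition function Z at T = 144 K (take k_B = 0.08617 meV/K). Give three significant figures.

Z = 1.13

k_BT = 0.08617 × 144 K = 12.408 meV.
Eᵢ/kT = 0, 2.0712, 4.7953.
Z = Σ e^(−Eᵢ/kT) = e^(−0) + e^(−2.0712) + e^(−4.7953) = 1.0000 + 0.12603 + 0.0082685 = 1.1343.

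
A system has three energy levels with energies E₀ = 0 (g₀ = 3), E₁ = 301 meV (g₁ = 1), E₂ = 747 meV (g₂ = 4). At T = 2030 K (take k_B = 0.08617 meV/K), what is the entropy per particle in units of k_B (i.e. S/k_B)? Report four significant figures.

1.343

k_BT = 0.08617 × 2030 K = 174.925 meV.
Eᵢ/kT = 0, 1.72074, 4.27040.
Z = Σ gᵢe^(−Eᵢ/kT) = 3·e^(−0) + 1·e^(−1.72074) + 4·e^(−4.27040) = 3.00000 + 0.178934 + 0.0559048 = 3.23484.
⟨E⟩ = Σ EᵢPᵢ = 29.5594 meV.
S/k_B = ln Z + ⟨E⟩/kT = ln(3.23484) + 29.5594/174.925 = 1.17398 + 0.168983 = 1.343.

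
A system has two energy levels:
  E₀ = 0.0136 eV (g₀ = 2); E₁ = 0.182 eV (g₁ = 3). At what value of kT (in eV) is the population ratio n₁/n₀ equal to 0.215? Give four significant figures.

0.08669 eV

n₁/n₀ = (g₁/g₀) exp[−(E₁−E₀)/kT] = 0.215.
⇒ (E₁−E₀)/kT = ln((3/2)/0.215) = ln(6.97674) = 1.94258.
kT = 0.1684 eV / 1.94258 = 0.08669 eV.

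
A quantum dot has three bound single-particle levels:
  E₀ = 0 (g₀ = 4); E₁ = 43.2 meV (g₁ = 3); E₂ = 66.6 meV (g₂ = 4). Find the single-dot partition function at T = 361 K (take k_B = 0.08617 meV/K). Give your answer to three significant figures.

k_BT = 0.08617 × 361 K = 31.107 meV.
Eᵢ/kT = 0, 1.3888, 2.1410.
Z = Σ gᵢe^(−Eᵢ/kT) = 4·e^(−0) + 3·e^(−1.3888) + 4·e^(−2.1410) = 4.0000 + 0.74812 + 0.47015 = 5.2183.

Z = 5.22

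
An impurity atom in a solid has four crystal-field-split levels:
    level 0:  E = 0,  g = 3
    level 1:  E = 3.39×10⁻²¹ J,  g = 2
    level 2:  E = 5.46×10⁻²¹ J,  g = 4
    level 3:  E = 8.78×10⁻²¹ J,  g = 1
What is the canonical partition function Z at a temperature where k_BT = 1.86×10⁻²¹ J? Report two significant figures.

Eᵢ/kT = 0, 1.823, 2.935, 4.720.
Z = Σ gᵢe^(−Eᵢ/kT) = 3·e^(−0) + 2·e^(−1.823) + 4·e^(−2.935) + 1·e^(−4.720) = 3.000 + 0.3231 + 0.2125 + 0.008915 = 3.545.

Z = 3.5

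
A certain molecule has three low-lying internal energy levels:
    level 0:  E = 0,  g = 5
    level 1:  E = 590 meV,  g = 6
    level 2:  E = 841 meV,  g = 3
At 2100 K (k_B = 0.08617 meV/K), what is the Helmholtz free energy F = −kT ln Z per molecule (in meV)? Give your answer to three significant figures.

-300 meV

k_BT = 0.08617 × 2100 K = 180.96 meV.
Eᵢ/kT = 0, 3.2604, 4.6474.
Z = Σ gᵢe^(−Eᵢ/kT) = 5·e^(−0) + 6·e^(−3.2604) + 3·e^(−4.6474) = 5.0000 + 0.23024 + 0.028759 = 5.2590.
F = −kT ln Z = −180.96 × ln(5.2590) = −180.96 × 1.6599 = -300 meV.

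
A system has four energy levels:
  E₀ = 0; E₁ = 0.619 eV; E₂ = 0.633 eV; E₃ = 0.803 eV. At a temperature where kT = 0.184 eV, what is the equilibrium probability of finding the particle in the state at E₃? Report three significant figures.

Eᵢ/kT = 0, 3.3641, 3.4402, 4.3641.
Z = Σ e^(−Eᵢ/kT) = e^(−0) + e^(−3.3641) + e^(−3.4402) + e^(−4.3641) = 1.0000 + 0.034593 + 0.032058 + 0.012726 = 1.0794.
P₃ = e^(−E₃/kT) / Z = 0.012726/1.0794 = 0.0118.

0.0118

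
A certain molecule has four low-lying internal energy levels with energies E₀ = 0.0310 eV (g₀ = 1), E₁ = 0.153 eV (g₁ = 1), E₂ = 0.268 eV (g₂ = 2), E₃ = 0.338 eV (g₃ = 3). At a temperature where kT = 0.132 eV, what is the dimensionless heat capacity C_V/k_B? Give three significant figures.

Eᵢ/kT = 0.23485, 1.1591, 2.0303, 2.5606.
Z = Σ gᵢe^(−Eᵢ/kT) = 1·e^(−0.23485) + 1·e^(−1.1591) + 2·e^(−2.0303) + 3·e^(−2.5606) = 0.79069 + 0.31377 + 0.26259 + 0.23178 = 1.5988.
⟨E⟩ = 0.13838 eV, ⟨E²⟩ = 0.033428 eV².
C_V/k_B = (⟨E²⟩ − ⟨E⟩²)/(kT)² = (0.033428 − 0.019149)/0.017424 = 0.820.

0.820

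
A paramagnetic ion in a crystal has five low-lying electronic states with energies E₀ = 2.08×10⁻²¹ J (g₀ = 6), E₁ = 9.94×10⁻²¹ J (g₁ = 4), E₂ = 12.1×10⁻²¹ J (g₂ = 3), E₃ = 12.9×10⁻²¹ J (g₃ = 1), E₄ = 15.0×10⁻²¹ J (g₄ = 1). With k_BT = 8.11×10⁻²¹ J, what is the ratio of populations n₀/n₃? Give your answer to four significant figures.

n₀/n₃ = (g₀/g₃) exp[−(E₀−E₃)/kT] = (6/1) × exp(−(-10.82 ×10⁻²¹ J)/(8.11 ×10⁻²¹ J)) = (6/1) × exp(1.33416) = 22.78.

22.78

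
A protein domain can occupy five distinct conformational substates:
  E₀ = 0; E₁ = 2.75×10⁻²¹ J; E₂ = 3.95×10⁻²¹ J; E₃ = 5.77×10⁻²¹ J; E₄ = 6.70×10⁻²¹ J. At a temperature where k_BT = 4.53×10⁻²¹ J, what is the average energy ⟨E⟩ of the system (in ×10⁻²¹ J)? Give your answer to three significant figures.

2.55 ×10⁻²¹ J

Eᵢ/kT = 0, 0.60706, 0.87196, 1.2737, 1.4790.
Z = Σ e^(−Eᵢ/kT) = e^(−0) + e^(−0.60706) + e^(−0.87196) + e^(−1.2737) + e^(−1.4790) = 1.0000 + 0.54495 + 0.41813 + 0.27979 + 0.22787 = 2.4707.
⟨E⟩ = Σ Eᵢ e^(−Eᵢ/kT) / Z = (0·1.0000 + 2.75·0.54495 + 3.95·0.41813 + 5.77·0.27979 + 6.70·0.22787) / 2.4707 = 2.55 ×10⁻²¹ J.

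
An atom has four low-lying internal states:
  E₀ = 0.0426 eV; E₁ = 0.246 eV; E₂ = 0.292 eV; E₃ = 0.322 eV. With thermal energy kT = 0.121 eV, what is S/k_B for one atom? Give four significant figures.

0.9152

Eᵢ/kT = 0.352066, 2.03306, 2.41322, 2.66116.
Z = Σ e^(−Eᵢ/kT) = e^(−0.352066) + e^(−2.03306) + e^(−2.41322) + e^(−2.66116) = 0.703234 + 0.130934 + 0.0895266 + 0.0698671 = 0.993562.
⟨E⟩ = Σ EᵢPᵢ = 0.111525 eV.
S/k_B = ln Z + ⟨E⟩/kT = ln(0.993562) + 0.111525/0.121 = -0.00645881 + 0.921694 = 0.9152.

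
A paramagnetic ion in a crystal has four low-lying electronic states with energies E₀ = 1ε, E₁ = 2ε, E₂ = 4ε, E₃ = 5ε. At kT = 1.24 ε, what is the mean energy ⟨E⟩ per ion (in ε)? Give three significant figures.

1.55 ε

Eᵢ/kT = 0.80645, 1.6129, 3.2258, 4.0323.
Z = Σ e^(−Eᵢ/kT) = e^(−0.80645) + e^(−1.6129) + e^(−3.2258) + e^(−4.0323) = 0.44644 + 0.19931 + 0.039724 + 0.017733 = 0.70321.
⟨E⟩ = Σ Eᵢ e^(−Eᵢ/kT) / Z = (1·0.44644 + 2·0.19931 + 4·0.039724 + 5·0.017733) / 0.70321 = 1.55 ε.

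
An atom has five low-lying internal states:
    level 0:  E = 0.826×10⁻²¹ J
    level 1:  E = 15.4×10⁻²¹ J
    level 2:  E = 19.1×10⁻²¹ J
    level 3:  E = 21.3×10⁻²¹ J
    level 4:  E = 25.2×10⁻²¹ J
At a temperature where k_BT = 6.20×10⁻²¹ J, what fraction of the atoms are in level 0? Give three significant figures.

0.830

Eᵢ/kT = 0.13323, 2.4839, 3.0806, 3.4355, 4.0645.
Z = Σ e^(−Eᵢ/kT) = e^(−0.13323) + e^(−2.4839) + e^(−3.0806) + e^(−3.4355) + e^(−4.0645) = 0.87526 + 0.083417 + 0.045932 + 0.032209 + 0.017172 = 1.0540.
P₀ = e^(−E₀/kT) / Z = 0.87526/1.0540 = 0.830.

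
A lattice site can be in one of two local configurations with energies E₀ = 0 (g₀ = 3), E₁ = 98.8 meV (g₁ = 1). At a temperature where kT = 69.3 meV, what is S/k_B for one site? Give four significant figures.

1.281

Eᵢ/kT = 0, 1.42569.
Z = Σ gᵢe^(−Eᵢ/kT) = 3·e^(−0) + 1·e^(−1.42569) = 3.00000 + 0.240343 = 3.24034.
⟨E⟩ = Σ EᵢPᵢ = 7.32821 meV.
S/k_B = ln Z + ⟨E⟩/kT = ln(3.24034) + 7.32821/69.3 = 1.17568 + 0.105746 = 1.281.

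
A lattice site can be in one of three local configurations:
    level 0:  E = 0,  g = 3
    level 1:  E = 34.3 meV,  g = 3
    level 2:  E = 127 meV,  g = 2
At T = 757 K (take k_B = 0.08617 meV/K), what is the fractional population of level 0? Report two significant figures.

k_BT = 0.08617 × 757 K = 65.23 meV.
Eᵢ/kT = 0, 0.5258, 1.947.
Z = Σ gᵢe^(−Eᵢ/kT) = 3·e^(−0) + 3·e^(−0.5258) + 2·e^(−1.947) = 3.000 + 1.773 + 0.2854 = 5.058.
P₀ = g₀ e^(−E₀/kT) / Z = 3.000/5.058 = 0.59.

0.59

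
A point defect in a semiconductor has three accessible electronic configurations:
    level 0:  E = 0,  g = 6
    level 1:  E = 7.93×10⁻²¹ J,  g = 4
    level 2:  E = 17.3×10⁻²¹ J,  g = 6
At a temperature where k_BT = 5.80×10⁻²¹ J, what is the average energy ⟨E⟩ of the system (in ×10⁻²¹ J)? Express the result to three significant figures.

Eᵢ/kT = 0, 1.3672, 2.9828.
Z = Σ gᵢe^(−Eᵢ/kT) = 6·e^(−0) + 4·e^(−1.3672) + 6·e^(−2.9828) = 6.0000 + 1.0193 + 0.30390 = 7.3232.
⟨E⟩ = Σ Eᵢ gᵢe^(−Eᵢ/kT) / Z = (0·6.0000 + 7.93·1.0193 + 17.3·0.30390) / 7.3232 = 1.82 ×10⁻²¹ J.

1.82 ×10⁻²¹ J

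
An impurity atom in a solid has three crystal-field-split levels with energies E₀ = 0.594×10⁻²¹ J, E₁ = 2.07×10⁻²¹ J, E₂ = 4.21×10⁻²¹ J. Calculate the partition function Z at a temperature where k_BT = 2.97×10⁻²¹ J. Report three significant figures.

Eᵢ/kT = 0.20000, 0.69697, 1.4175.
Z = Σ e^(−Eᵢ/kT) = e^(−0.20000) + e^(−0.69697) + e^(−1.4175) = 0.81873 + 0.49809 + 0.24232 = 1.5591.

Z = 1.56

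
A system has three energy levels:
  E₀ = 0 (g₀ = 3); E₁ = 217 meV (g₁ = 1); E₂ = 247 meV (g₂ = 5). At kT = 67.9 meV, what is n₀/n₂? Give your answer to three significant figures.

n₀/n₂ = (g₀/g₂) exp[−(E₀−E₂)/kT] = (3/5) × exp(−(-247 meV)/(67.9 meV)) = (3/5) × exp(3.6377) = 22.8.

22.8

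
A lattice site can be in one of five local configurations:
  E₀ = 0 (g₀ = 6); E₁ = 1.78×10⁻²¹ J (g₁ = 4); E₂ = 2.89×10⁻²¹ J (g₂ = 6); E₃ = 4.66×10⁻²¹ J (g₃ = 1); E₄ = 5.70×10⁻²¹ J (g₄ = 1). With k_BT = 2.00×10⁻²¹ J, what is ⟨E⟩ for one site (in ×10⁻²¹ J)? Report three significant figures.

Eᵢ/kT = 0, 0.89000, 1.4450, 2.3300, 2.8500.
Z = Σ gᵢe^(−Eᵢ/kT) = 6·e^(−0) + 4·e^(−0.89000) + 6·e^(−1.4450) + 1·e^(−2.3300) + 1·e^(−2.8500) = 6.0000 + 1.6426 + 1.4145 + 0.097296 + 0.057844 = 9.2122.
⟨E⟩ = Σ Eᵢ gᵢe^(−Eᵢ/kT) / Z = (0·6.0000 + 1.78·1.6426 + 2.89·1.4145 + 4.66·0.097296 + 5.70·0.057844) / 9.2122 = 0.846 ×10⁻²¹ J.

0.846 ×10⁻²¹ J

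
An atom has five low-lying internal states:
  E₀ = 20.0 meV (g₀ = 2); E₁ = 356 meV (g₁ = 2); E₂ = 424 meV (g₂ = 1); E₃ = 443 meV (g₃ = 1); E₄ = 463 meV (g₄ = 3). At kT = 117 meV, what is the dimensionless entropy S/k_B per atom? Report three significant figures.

Eᵢ/kT = 0.17094, 3.0427, 3.6239, 3.7863, 3.9573.
Z = Σ gᵢe^(−Eᵢ/kT) = 2·e^(−0.17094) + 2·e^(−3.0427) + 1·e^(−3.6239) + 1·e^(−3.7863) + 3·e^(−3.9573) = 1.6857 + 0.095412 + 0.026678 + 0.022679 + 0.057344 = 1.8878.
⟨E⟩ = Σ EᵢPᵢ = 61.230 meV.
S/k_B = ln Z + ⟨E⟩/kT = ln(1.8878) + 61.230/117 = 0.63541 + 0.52333 = 1.16.

1.16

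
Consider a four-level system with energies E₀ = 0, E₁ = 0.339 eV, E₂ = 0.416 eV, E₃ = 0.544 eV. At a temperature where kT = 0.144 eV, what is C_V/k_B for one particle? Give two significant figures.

0.96

Eᵢ/kT = 0, 2.354, 2.889, 3.778.
Z = Σ e^(−Eᵢ/kT) = e^(−0) + e^(−2.354) + e^(−2.889) + e^(−3.778) = 1.000 + 0.09499 + 0.05563 + 0.02287 = 1.173.
⟨E⟩ = 0.05779 eV, ⟨E²⟩ = 0.02328 eV².
C_V/k_B = (⟨E²⟩ − ⟨E⟩²)/(kT)² = (0.02328 − 0.003340)/0.02074 = 0.96.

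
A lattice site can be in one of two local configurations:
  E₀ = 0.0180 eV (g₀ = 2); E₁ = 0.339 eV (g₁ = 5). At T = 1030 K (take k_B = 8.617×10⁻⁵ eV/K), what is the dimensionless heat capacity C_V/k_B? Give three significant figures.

0.772

k_BT = 8.617×10⁻⁵ × 1030 K = 0.088755 eV.
Eᵢ/kT = 0.20281, 3.8195.
Z = Σ gᵢe^(−Eᵢ/kT) = 2·e^(−0.20281) + 5·e^(−3.8195) = 1.6329 + 0.10969 = 1.7426.
⟨E⟩ = 0.038206 eV, ⟨E²⟩ = 0.0075374 eV².
C_V/k_B = (⟨E²⟩ − ⟨E⟩²)/(kT)² = (0.0075374 − 0.0014597)/0.0078775 = 0.772.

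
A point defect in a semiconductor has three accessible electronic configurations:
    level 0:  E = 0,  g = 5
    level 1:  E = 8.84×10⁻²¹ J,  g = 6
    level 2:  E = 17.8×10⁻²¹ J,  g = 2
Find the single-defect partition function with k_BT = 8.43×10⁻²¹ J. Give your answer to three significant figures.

Eᵢ/kT = 0, 1.0486, 2.1115.
Z = Σ gᵢe^(−Eᵢ/kT) = 5·e^(−0) + 6·e^(−1.0486) + 2·e^(−2.1115) = 5.0000 + 2.1026 + 0.24211 = 7.3447.

Z = 7.34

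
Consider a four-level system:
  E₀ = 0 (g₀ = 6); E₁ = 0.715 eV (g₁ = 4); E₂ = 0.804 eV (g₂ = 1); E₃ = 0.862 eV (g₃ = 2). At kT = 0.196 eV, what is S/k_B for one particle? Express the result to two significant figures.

Eᵢ/kT = 0, 3.648, 4.102, 4.398.
Z = Σ gᵢe^(−Eᵢ/kT) = 6·e^(−0) + 4·e^(−3.648) + 1·e^(−4.102) + 2·e^(−4.398) = 6.000 + 0.1042 + 0.01654 + 0.02460 = 6.145.
⟨E⟩ = Σ EᵢPᵢ = 0.01774 eV.
S/k_B = ln Z + ⟨E⟩/kT = ln(6.145) + 0.01774/0.196 = 1.816 + 0.09051 = 1.9.

1.9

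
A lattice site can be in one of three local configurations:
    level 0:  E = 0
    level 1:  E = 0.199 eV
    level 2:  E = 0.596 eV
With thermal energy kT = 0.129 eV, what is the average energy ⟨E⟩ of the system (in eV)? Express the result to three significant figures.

Eᵢ/kT = 0, 1.5426, 4.6202.
Z = Σ e^(−Eᵢ/kT) = e^(−0) + e^(−1.5426) + e^(−4.6202) = 1.0000 + 0.21382 + 0.0098508 = 1.2237.
⟨E⟩ = Σ Eᵢ e^(−Eᵢ/kT) / Z = (0·1.0000 + 0.199·0.21382 + 0.596·0.0098508) / 1.2237 = 0.0396 eV.

0.0396 eV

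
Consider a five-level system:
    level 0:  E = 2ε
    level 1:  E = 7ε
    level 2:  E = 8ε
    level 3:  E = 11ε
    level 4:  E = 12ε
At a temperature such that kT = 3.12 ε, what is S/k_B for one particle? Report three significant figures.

0.987

Eᵢ/kT = 0.64103, 2.2436, 2.5641, 3.5256, 3.8462.
Z = Σ e^(−Eᵢ/kT) = e^(−0.64103) + e^(−2.2436) + e^(−2.5641) + e^(−3.5256) + e^(−3.8462) = 0.52675 + 0.10608 + 0.076988 + 0.029434 + 0.021361 = 0.76061.
⟨E⟩ = Σ EᵢPᵢ = 3.9338 ε.
S/k_B = ln Z + ⟨E⟩/kT = ln(0.76061) + 3.9338/3.12 = -0.27363 + 1.2608 = 0.987.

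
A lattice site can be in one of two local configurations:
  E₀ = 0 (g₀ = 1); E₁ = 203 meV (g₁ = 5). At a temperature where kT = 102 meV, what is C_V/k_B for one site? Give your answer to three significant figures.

0.955

Eᵢ/kT = 0, 1.9902.
Z = Σ gᵢe^(−Eᵢ/kT) = 1·e^(−0) + 5·e^(−1.9902) = 1.0000 + 0.68334 = 1.6833.
⟨E⟩ = 82.408 meV, ⟨E²⟩ = 16729 meV².
C_V/k_B = (⟨E²⟩ − ⟨E⟩²)/(kT)² = (16729 − 6791.1)/10404 = 0.955.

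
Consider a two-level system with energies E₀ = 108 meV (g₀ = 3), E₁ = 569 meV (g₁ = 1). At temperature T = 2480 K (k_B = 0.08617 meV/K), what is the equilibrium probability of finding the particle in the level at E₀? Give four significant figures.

k_BT = 0.08617 × 2480 K = 213.702 meV.
Eᵢ/kT = 0.505377, 2.66259.
Z = Σ gᵢe^(−Eᵢ/kT) = 3·e^(−0.505377) + 1·e^(−2.66259) = 1.80983 + 0.0697673 = 1.87960.
P₀ = g₀ e^(−E₀/kT) / Z = 1.80983/1.87960 = 0.9629.

0.9629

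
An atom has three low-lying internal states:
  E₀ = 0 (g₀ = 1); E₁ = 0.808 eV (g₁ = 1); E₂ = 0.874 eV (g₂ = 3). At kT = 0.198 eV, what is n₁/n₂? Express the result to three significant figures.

n₁/n₂ = (g₁/g₂) exp[−(E₁−E₂)/kT] = (1/3) × exp(−(-0.066 eV)/(0.198 eV)) = (1/3) × exp(0.33333) = 0.465.

0.465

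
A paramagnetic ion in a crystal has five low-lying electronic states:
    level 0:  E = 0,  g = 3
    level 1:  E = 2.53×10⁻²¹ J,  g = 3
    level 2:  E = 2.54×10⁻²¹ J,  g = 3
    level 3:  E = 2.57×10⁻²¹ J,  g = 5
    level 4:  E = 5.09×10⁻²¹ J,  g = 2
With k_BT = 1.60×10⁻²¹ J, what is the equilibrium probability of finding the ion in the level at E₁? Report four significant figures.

Eᵢ/kT = 0, 1.58125, 1.58750, 1.60625, 3.18125.
Z = Σ gᵢe^(−Eᵢ/kT) = 3·e^(−0) + 3·e^(−1.58125) + 3·e^(−1.58750) + 5·e^(−1.60625) + 2·e^(−3.18125) = 3.00000 + 0.617153 + 0.613308 + 1.00319 + 0.0830674 = 5.31672.
P₁ = g₁ e^(−E₁/kT) / Z = 0.617153/5.31672 = 0.1161.

0.1161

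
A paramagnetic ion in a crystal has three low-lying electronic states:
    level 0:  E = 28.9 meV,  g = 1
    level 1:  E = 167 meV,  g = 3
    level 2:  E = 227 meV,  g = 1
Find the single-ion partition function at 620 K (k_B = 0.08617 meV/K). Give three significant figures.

k_BT = 0.08617 × 620 K = 53.425 meV.
Eᵢ/kT = 0.54095, 3.1259, 4.2489.
Z = Σ gᵢe^(−Eᵢ/kT) = 1·e^(−0.54095) + 3·e^(−3.1259) + 1·e^(−4.2489) = 0.58219 + 0.13169 + 0.014280 = 0.72816.

Z = 0.728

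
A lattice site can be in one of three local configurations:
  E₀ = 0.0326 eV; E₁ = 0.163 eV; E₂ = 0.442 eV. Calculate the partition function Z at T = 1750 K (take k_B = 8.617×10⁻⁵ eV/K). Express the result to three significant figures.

k_BT = 8.617×10⁻⁵ × 1750 K = 0.15080 eV.
Eᵢ/kT = 0.21618, 1.0809, 2.9310.
Z = Σ e^(−Eᵢ/kT) = e^(−0.21618) + e^(−1.0809) + e^(−2.9310) = 0.80559 + 0.33929 + 0.053344 = 1.1982.

Z = 1.20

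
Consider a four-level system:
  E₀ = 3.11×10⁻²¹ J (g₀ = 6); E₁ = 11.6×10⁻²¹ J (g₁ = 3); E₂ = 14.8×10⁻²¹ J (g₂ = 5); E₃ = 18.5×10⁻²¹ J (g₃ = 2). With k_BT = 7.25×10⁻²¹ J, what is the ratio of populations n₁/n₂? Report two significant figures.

0.93

n₁/n₂ = (g₁/g₂) exp[−(E₁−E₂)/kT] = (3/5) × exp(−(-3.2 ×10⁻²¹ J)/(7.25 ×10⁻²¹ J)) = (3/5) × exp(0.4414) = 0.93.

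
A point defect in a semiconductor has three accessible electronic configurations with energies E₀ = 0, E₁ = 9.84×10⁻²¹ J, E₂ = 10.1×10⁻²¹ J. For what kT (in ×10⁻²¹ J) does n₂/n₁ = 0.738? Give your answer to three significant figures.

n₂/n₁ = exp[−(E₂−E₁)/kT] = 0.738.
⇒ (E₂−E₁)/kT = ln(1/0.738) = ln(1.3550) = 0.30380.
kT = 0.26 ×10⁻²¹ J / 0.30380 = 0.856 ×10⁻²¹ J.

0.856 ×10⁻²¹ J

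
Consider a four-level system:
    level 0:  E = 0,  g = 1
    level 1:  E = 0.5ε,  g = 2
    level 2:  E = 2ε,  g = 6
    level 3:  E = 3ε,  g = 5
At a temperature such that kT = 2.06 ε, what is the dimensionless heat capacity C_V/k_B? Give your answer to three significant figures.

0.275

Eᵢ/kT = 0, 0.24272, 0.97087, 1.4563.
Z = Σ gᵢe^(−Eᵢ/kT) = 1·e^(−0) + 2·e^(−0.24272) + 6·e^(−0.97087) + 5·e^(−1.4563) = 1.0000 + 1.5690 + 2.2725 + 1.1655 = 6.0070.
⟨E⟩ = 1.4693 ε, ⟨E²⟩ = 3.3247 ε².
C_V/k_B = (⟨E²⟩ − ⟨E⟩²)/(kT)² = (3.3247 − 2.1588)/4.2436 = 0.275.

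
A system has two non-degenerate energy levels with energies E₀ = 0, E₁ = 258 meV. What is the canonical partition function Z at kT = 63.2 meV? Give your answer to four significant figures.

Eᵢ/kT = 0, 4.08228.
Z = Σ e^(−Eᵢ/kT) = e^(−0) + e^(−4.08228) = 1.00000 + 0.0168690 = 1.01687.

Z = 1.017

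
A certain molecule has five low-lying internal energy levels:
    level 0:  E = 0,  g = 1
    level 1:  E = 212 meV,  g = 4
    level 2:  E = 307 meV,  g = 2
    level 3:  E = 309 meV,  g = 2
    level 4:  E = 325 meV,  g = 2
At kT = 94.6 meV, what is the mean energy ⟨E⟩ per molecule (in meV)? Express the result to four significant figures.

96.48 meV

Eᵢ/kT = 0, 2.24101, 3.24524, 3.26638, 3.43552.
Z = Σ gᵢe^(−Eᵢ/kT) = 1·e^(−0) + 4·e^(−2.24101) + 2·e^(−3.24524) + 2·e^(−3.26638) + 2·e^(−3.43552) = 1.00000 + 0.425404 + 0.0779184 + 0.0762885 + 0.0644173 = 1.64403.
⟨E⟩ = Σ Eᵢ gᵢe^(−Eᵢ/kT) / Z = (0·1.00000 + 212·0.425404 + 307·0.0779184 + 309·0.0762885 + 325·0.0644173) / 1.64403 = 96.48 meV.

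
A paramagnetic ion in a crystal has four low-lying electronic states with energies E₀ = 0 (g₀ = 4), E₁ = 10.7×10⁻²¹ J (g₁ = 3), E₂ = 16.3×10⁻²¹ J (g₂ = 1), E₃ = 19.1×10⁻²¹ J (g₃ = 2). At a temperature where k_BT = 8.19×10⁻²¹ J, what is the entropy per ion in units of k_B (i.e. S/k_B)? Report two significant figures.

2.0

Eᵢ/kT = 0, 1.306, 1.990, 2.332.
Z = Σ gᵢe^(−Eᵢ/kT) = 4·e^(−0) + 3·e^(−1.306) + 1·e^(−1.990) + 2·e^(−2.332) = 4.000 + 0.8127 + 0.1367 + 0.1942 = 5.144.
⟨E⟩ = Σ EᵢPᵢ = 2.845 ×10⁻²¹ J.
S/k_B = ln Z + ⟨E⟩/kT = ln(5.144) + 2.845/8.19 = 1.638 + 0.3474 = 2.0.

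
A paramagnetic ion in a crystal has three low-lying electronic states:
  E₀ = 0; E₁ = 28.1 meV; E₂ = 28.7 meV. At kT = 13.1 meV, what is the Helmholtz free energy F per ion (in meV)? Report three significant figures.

-2.70 meV

Eᵢ/kT = 0, 2.1450, 2.1908.
Z = Σ e^(−Eᵢ/kT) = e^(−0) + e^(−2.1450) + e^(−2.1908) = 1.0000 + 0.11707 + 0.11183 = 1.2289.
F = −kT ln Z = −13.1 × ln(1.2289) = −13.1 × 0.20612 = -2.70 meV.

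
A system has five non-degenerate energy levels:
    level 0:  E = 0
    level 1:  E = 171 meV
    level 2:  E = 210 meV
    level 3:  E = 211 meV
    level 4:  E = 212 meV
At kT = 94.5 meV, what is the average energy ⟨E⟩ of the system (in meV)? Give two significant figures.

65 meV

Eᵢ/kT = 0, 1.810, 2.222, 2.233, 2.243.
Z = Σ e^(−Eᵢ/kT) = e^(−0) + e^(−1.810) + e^(−2.222) + e^(−2.233) + e^(−2.243) = 1.000 + 0.1637 + 0.1084 + 0.1072 + 0.1061 = 1.485.
⟨E⟩ = Σ Eᵢ e^(−Eᵢ/kT) / Z = (0·1.000 + 171·0.1637 + 210·0.1084 + 211·0.1072 + 212·0.1061) / 1.485 = 65 meV.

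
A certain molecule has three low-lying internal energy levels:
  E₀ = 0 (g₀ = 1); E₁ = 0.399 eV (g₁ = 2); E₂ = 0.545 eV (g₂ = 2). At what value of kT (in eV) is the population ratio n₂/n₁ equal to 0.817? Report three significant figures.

0.722 eV

n₂/n₁ = (g₂/g₁) exp[−(E₂−E₁)/kT] = 0.817.
⇒ (E₂−E₁)/kT = ln((2/2)/0.817) = ln(1.2240) = 0.20212.
kT = 0.146 eV / 0.20212 = 0.722 eV.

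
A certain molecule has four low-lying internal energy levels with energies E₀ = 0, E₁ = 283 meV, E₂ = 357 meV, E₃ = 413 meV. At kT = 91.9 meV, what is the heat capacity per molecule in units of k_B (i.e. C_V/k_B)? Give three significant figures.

Eᵢ/kT = 0, 3.0794, 3.8847, 4.4940.
Z = Σ e^(−Eᵢ/kT) = e^(−0) + e^(−3.0794) + e^(−3.8847) + e^(−4.4940) = 1.0000 + 0.045987 + 0.020554 + 0.011176 = 1.0777.
⟨E⟩ = 23.168 meV, ⟨E²⟩ = 7617.1 meV².
C_V/k_B = (⟨E²⟩ − ⟨E⟩²)/(kT)² = (7617.1 − 536.76)/8445.6 = 0.838.

0.838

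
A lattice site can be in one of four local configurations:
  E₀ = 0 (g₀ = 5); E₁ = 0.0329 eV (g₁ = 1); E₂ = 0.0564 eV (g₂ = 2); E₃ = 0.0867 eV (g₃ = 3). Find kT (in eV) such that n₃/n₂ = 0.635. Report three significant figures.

n₃/n₂ = (g₃/g₂) exp[−(E₃−E₂)/kT] = 0.635.
⇒ (E₃−E₂)/kT = ln((3/2)/0.635) = ln(2.3622) = 0.85959.
kT = 0.0303 eV / 0.85959 = 0.0352 eV.

0.0352 eV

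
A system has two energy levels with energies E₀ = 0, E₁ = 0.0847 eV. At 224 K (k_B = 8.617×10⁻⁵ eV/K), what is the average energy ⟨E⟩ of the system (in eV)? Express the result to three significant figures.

k_BT = 8.617×10⁻⁵ × 224 K = 0.019302 eV.
Eᵢ/kT = 0, 4.3881.
Z = Σ e^(−Eᵢ/kT) = e^(−0) + e^(−4.3881) = 1.0000 + 0.012424 = 1.0124.
⟨E⟩ = Σ Eᵢ e^(−Eᵢ/kT) / Z = (0·1.0000 + 0.0847·0.012424) / 1.0124 = 0.00104 eV.

0.00104 eV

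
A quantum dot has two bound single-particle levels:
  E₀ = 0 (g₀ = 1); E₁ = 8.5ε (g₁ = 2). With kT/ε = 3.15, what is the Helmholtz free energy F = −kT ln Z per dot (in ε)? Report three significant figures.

-0.398 ε

Eᵢ/kT = 0, 2.6984.
Z = Σ gᵢe^(−Eᵢ/kT) = 1·e^(−0) + 2·e^(−2.6984) = 1.0000 + 0.13463 = 1.1346.
F = −kT ln Z = −3.15 × ln(1.1346) = −3.15 × 0.12628 = -0.398 ε.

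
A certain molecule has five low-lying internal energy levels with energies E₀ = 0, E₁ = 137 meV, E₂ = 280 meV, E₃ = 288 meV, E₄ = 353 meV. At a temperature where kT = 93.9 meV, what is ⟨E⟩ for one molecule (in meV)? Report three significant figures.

Eᵢ/kT = 0, 1.4590, 2.9819, 3.0671, 3.7593.
Z = Σ e^(−Eᵢ/kT) = e^(−0) + e^(−1.4590) + e^(−2.9819) + e^(−3.0671) + e^(−3.7593) = 1.0000 + 0.23247 + 0.050696 + 0.046556 + 0.023300 = 1.3530.
⟨E⟩ = Σ Eᵢ e^(−Eᵢ/kT) / Z = (0·1.0000 + 137·0.23247 + 280·0.050696 + 288·0.046556 + 353·0.023300) / 1.3530 = 50.0 meV.

50.0 meV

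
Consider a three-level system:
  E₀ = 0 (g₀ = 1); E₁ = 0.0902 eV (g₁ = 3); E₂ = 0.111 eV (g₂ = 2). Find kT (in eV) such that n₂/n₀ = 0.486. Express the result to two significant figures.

n₂/n₀ = (g₂/g₀) exp[−(E₂−E₀)/kT] = 0.486.
⇒ (E₂−E₀)/kT = ln((2/1)/0.486) = ln(4.115) = 1.415.
kT = 0.111 eV / 1.415 = 0.078 eV.

0.078 eV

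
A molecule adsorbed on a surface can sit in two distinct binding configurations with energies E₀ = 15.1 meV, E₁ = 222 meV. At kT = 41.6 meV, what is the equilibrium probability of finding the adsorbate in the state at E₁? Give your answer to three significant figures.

0.00687

Eᵢ/kT = 0.36298, 5.3365.
Z = Σ e^(−Eᵢ/kT) = e^(−0.36298) + e^(−5.3365) = 0.69560 + 0.0048127 = 0.70041.
P₁ = e^(−E₁/kT) / Z = 0.0048127/0.70041 = 0.00687.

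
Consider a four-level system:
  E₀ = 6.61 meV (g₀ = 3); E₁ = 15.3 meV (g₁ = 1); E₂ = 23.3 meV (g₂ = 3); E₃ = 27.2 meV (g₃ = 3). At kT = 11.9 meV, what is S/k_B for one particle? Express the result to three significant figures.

Eᵢ/kT = 0.55546, 1.2857, 1.9580, 2.2857.
Z = Σ gᵢe^(−Eᵢ/kT) = 3·e^(−0.55546) + 1·e^(−1.2857) + 3·e^(−1.9580) + 3·e^(−2.2857) = 1.7214 + 0.27646 + 0.42342 + 0.30511 = 2.7264.
⟨E⟩ = Σ EᵢPᵢ = 12.387 meV.
S/k_B = ln Z + ⟨E⟩/kT = ln(2.7264) + 12.387/11.9 = 1.0030 + 1.0409 = 2.04.

2.04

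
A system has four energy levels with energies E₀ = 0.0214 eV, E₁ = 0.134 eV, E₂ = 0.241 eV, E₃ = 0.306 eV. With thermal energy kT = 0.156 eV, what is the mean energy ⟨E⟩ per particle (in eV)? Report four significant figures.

0.1030 eV

Eᵢ/kT = 0.137179, 0.858974, 1.54487, 1.96154.
Z = Σ e^(−Eᵢ/kT) = e^(−0.137179) + e^(−0.858974) + e^(−1.54487) + e^(−1.96154) = 0.871814 + 0.423596 + 0.213340 + 0.140642 = 1.64939.
⟨E⟩ = Σ Eᵢ e^(−Eᵢ/kT) / Z = (0.0214·0.871814 + 0.134·0.423596 + 0.241·0.213340 + 0.306·0.140642) / 1.64939 = 0.1030 eV.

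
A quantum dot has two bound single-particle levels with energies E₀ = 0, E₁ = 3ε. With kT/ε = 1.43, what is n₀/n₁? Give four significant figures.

n₀/n₁ = exp[−(E₀−E₁)/kT] = exp(−(-3ε)/(1.43ε)) = exp(2.09790) = 8.149.

8.149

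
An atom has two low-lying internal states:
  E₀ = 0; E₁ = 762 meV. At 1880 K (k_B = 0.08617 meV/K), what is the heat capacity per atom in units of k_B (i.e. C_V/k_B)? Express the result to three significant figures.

0.197

k_BT = 0.08617 × 1880 K = 162.00 meV.
Eᵢ/kT = 0, 4.7037.
Z = Σ e^(−Eᵢ/kT) = e^(−0) + e^(−4.7037) = 1.0000 + 0.0090617 = 1.0091.
⟨E⟩ = 6.8427 meV, ⟨E²⟩ = 5214.2 meV².
C_V/k_B = (⟨E²⟩ − ⟨E⟩²)/(kT)² = (5214.2 − 46.823)/26244 = 0.197.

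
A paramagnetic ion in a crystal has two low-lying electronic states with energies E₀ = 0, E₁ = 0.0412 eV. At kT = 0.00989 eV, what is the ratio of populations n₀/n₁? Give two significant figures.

n₀/n₁ = exp[−(E₀−E₁)/kT] = exp(−(-0.0412 eV)/(0.00989 eV)) = exp(4.166) = 64.

64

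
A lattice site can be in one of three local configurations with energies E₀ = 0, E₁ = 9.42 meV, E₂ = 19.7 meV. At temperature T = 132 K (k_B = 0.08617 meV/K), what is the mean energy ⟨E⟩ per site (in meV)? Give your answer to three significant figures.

4.71 meV

k_BT = 0.08617 × 132 K = 11.374 meV.
Eᵢ/kT = 0, 0.82820, 1.7320.
Z = Σ e^(−Eᵢ/kT) = e^(−0) + e^(−0.82820) + e^(−1.7320) = 1.0000 + 0.43683 + 0.17693 = 1.6138.
⟨E⟩ = Σ Eᵢ e^(−Eᵢ/kT) / Z = (0·1.0000 + 9.42·0.43683 + 19.7·0.17693) / 1.6138 = 4.71 meV.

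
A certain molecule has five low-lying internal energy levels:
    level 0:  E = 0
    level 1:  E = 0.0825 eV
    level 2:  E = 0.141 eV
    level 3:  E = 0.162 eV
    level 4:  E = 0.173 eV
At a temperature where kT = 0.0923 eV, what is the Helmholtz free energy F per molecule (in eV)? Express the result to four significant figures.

Eᵢ/kT = 0, 0.893824, 1.52763, 1.75515, 1.87432.
Z = Σ e^(−Eᵢ/kT) = e^(−0) + e^(−0.893824) + e^(−1.52763) + e^(−1.75515) + e^(−1.87432) = 1.00000 + 0.409088 + 0.217049 + 0.172881 + 0.153459 = 1.95248.
F = −kT ln Z = −0.0923 × ln(1.95248) = −0.0923 × 0.669100 = -0.06176 eV.

-0.06176 eV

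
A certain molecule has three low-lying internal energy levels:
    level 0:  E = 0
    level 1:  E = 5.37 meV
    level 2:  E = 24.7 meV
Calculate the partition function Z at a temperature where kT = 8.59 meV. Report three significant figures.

Z = 1.59

Eᵢ/kT = 0, 0.62515, 2.8754.
Z = Σ e^(−Eᵢ/kT) = e^(−0) + e^(−0.62515) + e^(−2.8754) = 1.0000 + 0.53518 + 0.056394 = 1.5916.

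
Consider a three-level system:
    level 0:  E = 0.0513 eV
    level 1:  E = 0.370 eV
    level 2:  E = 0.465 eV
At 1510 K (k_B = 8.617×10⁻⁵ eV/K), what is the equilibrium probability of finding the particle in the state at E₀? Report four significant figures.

k_BT = 8.617×10⁻⁵ × 1510 K = 0.130117 eV.
Eᵢ/kT = 0.394261, 2.84359, 3.57371.
Z = Σ e^(−Eᵢ/kT) = e^(−0.394261) + e^(−2.84359) + e^(−3.57371) = 0.674178 + 0.0582163 + 0.0280516 = 0.760446.
P₀ = e^(−E₀/kT) / Z = 0.674178/0.760446 = 0.8866.

0.8866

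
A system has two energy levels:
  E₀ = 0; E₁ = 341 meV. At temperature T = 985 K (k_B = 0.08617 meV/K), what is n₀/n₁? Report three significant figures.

k_BT = 0.08617 × 985 K = 84.877 meV.
n₀/n₁ = exp[−(E₀−E₁)/kT] = exp(−(-341 meV)/(84.877 meV)) = exp(4.0176) = 55.6.

55.6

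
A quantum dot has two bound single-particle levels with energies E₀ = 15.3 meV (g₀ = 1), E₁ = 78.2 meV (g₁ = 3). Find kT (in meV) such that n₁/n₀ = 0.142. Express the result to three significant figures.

n₁/n₀ = (g₁/g₀) exp[−(E₁−E₀)/kT] = 0.142.
⇒ (E₁−E₀)/kT = ln((3/1)/0.142) = ln(21.127) = 3.0506.
kT = 62.9 meV / 3.0506 = 20.6 meV.

20.6 meV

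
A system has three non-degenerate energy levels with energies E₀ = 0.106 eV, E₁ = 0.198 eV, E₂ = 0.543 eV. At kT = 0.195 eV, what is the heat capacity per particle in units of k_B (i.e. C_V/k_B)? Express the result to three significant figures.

Eᵢ/kT = 0.54359, 1.0154, 2.7846.
Z = Σ e^(−Eᵢ/kT) = e^(−0.54359) + e^(−1.0154) + e^(−2.7846) = 0.58066 + 0.36226 + 0.061754 = 1.0047.
⟨E⟩ = 0.16603 eV, ⟨E²⟩ = 0.038752 eV².
C_V/k_B = (⟨E²⟩ − ⟨E⟩²)/(kT)² = (0.038752 − 0.027566)/0.038025 = 0.294.

0.294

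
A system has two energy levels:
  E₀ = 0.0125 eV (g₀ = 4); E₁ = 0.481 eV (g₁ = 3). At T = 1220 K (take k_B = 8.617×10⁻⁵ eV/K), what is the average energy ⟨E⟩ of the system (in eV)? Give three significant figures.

k_BT = 8.617×10⁻⁵ × 1220 K = 0.10513 eV.
Eᵢ/kT = 0.11890, 4.5753.
Z = Σ gᵢe^(−Eᵢ/kT) = 4·e^(−0.11890) + 3·e^(−4.5753) = 3.5516 + 0.030910 = 3.5825.
⟨E⟩ = Σ Eᵢ gᵢe^(−Eᵢ/kT) / Z = (0.0125·3.5516 + 0.481·0.030910) / 3.5825 = 0.0165 eV.

0.0165 eV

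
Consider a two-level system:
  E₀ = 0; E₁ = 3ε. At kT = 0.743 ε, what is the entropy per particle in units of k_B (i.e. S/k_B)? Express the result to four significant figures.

0.08747

Eᵢ/kT = 0, 4.03769.
Z = Σ e^(−Eᵢ/kT) = e^(−0) + e^(−4.03769) = 1.00000 + 0.0176382 = 1.01764.
⟨E⟩ = Σ EᵢPᵢ = 0.0519974 ε.
S/k_B = ln Z + ⟨E⟩/kT = ln(1.01764) + 0.0519974/0.743 = 0.0174862 + 0.0699830 = 0.08747.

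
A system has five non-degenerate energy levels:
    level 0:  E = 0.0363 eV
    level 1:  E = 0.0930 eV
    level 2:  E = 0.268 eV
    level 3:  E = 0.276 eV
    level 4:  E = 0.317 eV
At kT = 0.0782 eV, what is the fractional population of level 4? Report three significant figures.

Eᵢ/kT = 0.46419, 1.1893, 3.4271, 3.5294, 4.0537.
Z = Σ e^(−Eᵢ/kT) = e^(−0.46419) + e^(−1.1893) + e^(−3.4271) + e^(−3.5294) + e^(−4.0537) = 0.62864 + 0.30443 + 0.032481 + 0.029323 + 0.017358 = 1.0122.
P₄ = e^(−E₄/kT) / Z = 0.017358/1.0122 = 0.0171.

0.0171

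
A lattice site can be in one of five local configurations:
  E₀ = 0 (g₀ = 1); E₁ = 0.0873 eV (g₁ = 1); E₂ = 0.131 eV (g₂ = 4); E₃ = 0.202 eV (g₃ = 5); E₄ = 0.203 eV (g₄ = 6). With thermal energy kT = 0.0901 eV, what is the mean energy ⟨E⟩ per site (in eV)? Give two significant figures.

0.11 eV

Eᵢ/kT = 0, 0.9689, 1.454, 2.242, 2.253.
Z = Σ gᵢe^(−Eᵢ/kT) = 1·e^(−0) + 1·e^(−0.9689) + 4·e^(−1.454) + 5·e^(−2.242) + 6·e^(−2.253) = 1.000 + 0.3795 + 0.9345 + 0.5312 + 0.6305 = 3.476.
⟨E⟩ = Σ Eᵢ gᵢe^(−Eᵢ/kT) / Z = (0·1.000 + 0.0873·0.3795 + 0.131·0.9345 + 0.202·0.5312 + 0.203·0.6305) / 3.476 = 0.11 eV.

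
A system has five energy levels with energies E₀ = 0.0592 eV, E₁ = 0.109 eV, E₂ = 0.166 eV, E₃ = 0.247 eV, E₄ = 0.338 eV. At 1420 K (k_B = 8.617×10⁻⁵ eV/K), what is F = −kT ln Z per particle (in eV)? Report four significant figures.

-0.04799 eV

k_BT = 8.617×10⁻⁵ × 1420 K = 0.122361 eV.
Eᵢ/kT = 0.483814, 0.890807, 1.35664, 2.01862, 2.76232.
Z = Σ e^(−Eᵢ/kT) = e^(−0.483814) + e^(−0.890807) + e^(−1.35664) + e^(−2.01862) + e^(−2.76232) = 0.616428 + 0.410324 + 0.257525 + 0.132839 + 0.0631451 = 1.48026.
F = −kT ln Z = −0.122361 × ln(1.48026) = −0.122361 × 0.392218 = -0.04799 eV.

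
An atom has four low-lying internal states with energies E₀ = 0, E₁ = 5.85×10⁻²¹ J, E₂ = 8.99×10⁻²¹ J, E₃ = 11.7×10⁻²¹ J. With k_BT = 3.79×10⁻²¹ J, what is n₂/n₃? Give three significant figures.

n₂/n₃ = exp[−(E₂−E₃)/kT] = exp(−(-2.71 ×10⁻²¹ J)/(3.79 ×10⁻²¹ J)) = exp(0.71504) = 2.04.

2.04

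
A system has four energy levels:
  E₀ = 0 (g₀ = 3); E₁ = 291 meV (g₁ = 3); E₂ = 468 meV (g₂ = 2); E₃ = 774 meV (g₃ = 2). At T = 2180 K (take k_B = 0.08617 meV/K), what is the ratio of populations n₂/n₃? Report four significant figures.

k_BT = 0.08617 × 2180 K = 187.851 meV.
n₂/n₃ = (g₂/g₃) exp[−(E₂−E₃)/kT] = (2/2) × exp(−(-306 meV)/(187.851 meV)) = (2/2) × exp(1.62895) = 5.099.

5.099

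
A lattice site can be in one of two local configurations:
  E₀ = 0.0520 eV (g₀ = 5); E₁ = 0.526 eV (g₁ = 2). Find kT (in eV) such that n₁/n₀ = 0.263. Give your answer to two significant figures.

n₁/n₀ = (g₁/g₀) exp[−(E₁−E₀)/kT] = 0.263.
⇒ (E₁−E₀)/kT = ln((2/5)/0.263) = ln(1.521) = 0.4194.
kT = 0.4740 eV / 0.4194 = 1.1 eV.

1.1 eV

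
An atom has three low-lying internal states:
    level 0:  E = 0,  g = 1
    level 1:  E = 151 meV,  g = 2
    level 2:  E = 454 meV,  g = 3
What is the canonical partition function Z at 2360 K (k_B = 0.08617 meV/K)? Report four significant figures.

Z = 2.274

k_BT = 0.08617 × 2360 K = 203.361 meV.
Eᵢ/kT = 0, 0.742522, 2.23248.
Z = Σ gᵢe^(−Eᵢ/kT) = 1·e^(−0) + 2·e^(−0.742522) + 3·e^(−2.23248) = 1.00000 + 0.951824 + 0.321786 = 2.27361.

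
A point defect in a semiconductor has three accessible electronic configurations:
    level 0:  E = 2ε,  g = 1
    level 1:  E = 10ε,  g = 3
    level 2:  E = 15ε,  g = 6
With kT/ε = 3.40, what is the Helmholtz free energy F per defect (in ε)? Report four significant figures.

Eᵢ/kT = 0.588235, 2.94118, 4.41176.
Z = Σ gᵢe^(−Eᵢ/kT) = 1·e^(−0.588235) + 3·e^(−2.94118) + 6·e^(−4.41176) = 0.555307 + 0.158410 + 0.0728028 = 0.786520.
F = −kT ln Z = −3.40 × ln(0.786520) = −3.40 × -0.240137 = 0.8165 ε.

0.8165 ε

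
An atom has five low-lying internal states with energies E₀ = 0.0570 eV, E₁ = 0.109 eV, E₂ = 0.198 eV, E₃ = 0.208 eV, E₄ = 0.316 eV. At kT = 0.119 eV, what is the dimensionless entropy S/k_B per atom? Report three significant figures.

Eᵢ/kT = 0.47899, 0.91597, 1.6639, 1.7479, 2.6555.
Z = Σ e^(−Eᵢ/kT) = e^(−0.47899) + e^(−0.91597) + e^(−1.6639) + e^(−1.7479) + e^(−2.6555) = 0.61941 + 0.40013 + 0.18940 + 0.17414 + 0.070264 = 1.4533.
⟨E⟩ = Σ EᵢPᵢ = 0.12031 eV.
S/k_B = ln Z + ⟨E⟩/kT = ln(1.4533) + 0.12031/0.119 = 0.37384 + 1.0110 = 1.38.

1.38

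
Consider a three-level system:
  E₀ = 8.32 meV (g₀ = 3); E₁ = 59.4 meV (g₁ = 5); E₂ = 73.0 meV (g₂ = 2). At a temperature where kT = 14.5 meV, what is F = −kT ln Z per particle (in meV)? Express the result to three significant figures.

Eᵢ/kT = 0.57379, 4.0966, 5.0345.
Z = Σ gᵢe^(−Eᵢ/kT) = 3·e^(−0.57379) + 5·e^(−4.0966) + 2·e^(−5.0345) = 1.6902 + 0.083146 + 0.013019 = 1.7864.
F = −kT ln Z = −14.5 × ln(1.7864) = −14.5 × 0.58020 = -8.41 meV.

-8.41 meV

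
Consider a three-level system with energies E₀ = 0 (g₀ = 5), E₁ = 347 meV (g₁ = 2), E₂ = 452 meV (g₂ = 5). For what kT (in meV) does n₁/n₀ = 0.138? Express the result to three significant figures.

326 meV

n₁/n₀ = (g₁/g₀) exp[−(E₁−E₀)/kT] = 0.138.
⇒ (E₁−E₀)/kT = ln((2/5)/0.138) = ln(2.8986) = 1.0642.
kT = 347 meV / 1.0642 = 326 meV.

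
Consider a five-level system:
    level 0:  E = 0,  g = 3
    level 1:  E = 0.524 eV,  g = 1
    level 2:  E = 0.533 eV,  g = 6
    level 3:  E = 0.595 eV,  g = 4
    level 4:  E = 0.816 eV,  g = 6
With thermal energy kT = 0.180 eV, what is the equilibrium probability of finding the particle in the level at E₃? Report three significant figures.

0.0410

Eᵢ/kT = 0, 2.9111, 2.9611, 3.3056, 4.5333.
Z = Σ gᵢe^(−Eᵢ/kT) = 3·e^(−0) + 1·e^(−2.9111) + 6·e^(−2.9611) + 4·e^(−3.3056) + 6·e^(−4.5333) = 3.0000 + 0.054416 + 0.31057 + 0.14671 + 0.064471 = 3.5762.
P₃ = g₃ e^(−E₃/kT) / Z = 0.14671/3.5762 = 0.0410.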